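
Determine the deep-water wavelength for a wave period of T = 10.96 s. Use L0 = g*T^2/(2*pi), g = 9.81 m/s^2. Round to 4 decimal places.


L0 = g * T^2 / (2 * pi)
L0 = 9.81 * 10.96^2 / (2 * pi)
L0 = 9.81 * 120.1216 / 6.28319
L0 = 1178.3929 / 6.28319
L0 = 187.5471 m

187.5471


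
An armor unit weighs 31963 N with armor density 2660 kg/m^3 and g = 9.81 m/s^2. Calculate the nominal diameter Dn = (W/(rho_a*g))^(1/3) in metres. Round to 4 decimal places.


V = W / (rho_a * g)
V = 31963 / (2660 * 9.81)
V = 31963 / 26094.60
V = 1.224889 m^3
Dn = V^(1/3) = 1.224889^(1/3)
Dn = 1.0700 m

1.0700


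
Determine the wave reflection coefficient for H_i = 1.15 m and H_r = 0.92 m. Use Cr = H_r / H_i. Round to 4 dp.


Cr = H_r / H_i
Cr = 0.92 / 1.15
Cr = 0.8000

0.8000


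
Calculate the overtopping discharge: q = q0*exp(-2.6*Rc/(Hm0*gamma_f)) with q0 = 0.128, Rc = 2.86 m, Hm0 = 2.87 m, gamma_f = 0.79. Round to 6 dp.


q = q0 * exp(-2.6 * Rc / (Hm0 * gamma_f))
Exponent = -2.6 * 2.86 / (2.87 * 0.79)
= -2.6 * 2.86 / 2.2673
= -3.279672
exp(-3.279672) = 0.037641
q = 0.128 * 0.037641
q = 0.004818 m^3/s/m

0.004818


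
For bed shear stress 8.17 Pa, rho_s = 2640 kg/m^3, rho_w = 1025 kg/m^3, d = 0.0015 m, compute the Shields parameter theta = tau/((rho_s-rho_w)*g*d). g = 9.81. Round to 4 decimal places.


theta = tau / ((rho_s - rho_w) * g * d)
rho_s - rho_w = 2640 - 1025 = 1615
Denominator = 1615 * 9.81 * 0.0015 = 23.764725
theta = 8.17 / 23.764725
theta = 0.3438

0.3438


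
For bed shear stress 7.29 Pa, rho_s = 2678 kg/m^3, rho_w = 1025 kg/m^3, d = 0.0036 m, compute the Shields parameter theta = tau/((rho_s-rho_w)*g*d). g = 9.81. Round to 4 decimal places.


theta = tau / ((rho_s - rho_w) * g * d)
rho_s - rho_w = 2678 - 1025 = 1653
Denominator = 1653 * 9.81 * 0.0036 = 58.377348
theta = 7.29 / 58.377348
theta = 0.1249

0.1249


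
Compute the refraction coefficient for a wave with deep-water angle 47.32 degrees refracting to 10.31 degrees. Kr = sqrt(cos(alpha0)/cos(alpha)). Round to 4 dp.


Kr = sqrt(cos(alpha0) / cos(alpha))
cos(47.32) = 0.677903
cos(10.31) = 0.983854
Kr = sqrt(0.677903 / 0.983854)
Kr = sqrt(0.689028)
Kr = 0.8301

0.8301


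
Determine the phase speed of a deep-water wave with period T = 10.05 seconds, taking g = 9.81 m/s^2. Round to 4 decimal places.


We use the deep-water celerity formula:
C = g * T / (2 * pi)
C = 9.81 * 10.05 / (2 * 3.14159...)
C = 98.590500 / 6.283185
C = 15.6912 m/s

15.6912


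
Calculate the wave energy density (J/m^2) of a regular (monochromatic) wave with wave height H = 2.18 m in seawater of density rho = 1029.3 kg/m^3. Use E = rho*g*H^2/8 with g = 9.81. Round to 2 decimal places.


E = (1/8) * rho * g * H^2
E = (1/8) * 1029.3 * 9.81 * 2.18^2
E = 0.125 * 1029.3 * 9.81 * 4.7524
E = 5998.38 J/m^2

5998.38


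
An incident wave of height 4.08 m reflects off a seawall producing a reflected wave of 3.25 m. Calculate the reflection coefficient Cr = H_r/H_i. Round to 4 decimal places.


Cr = H_r / H_i
Cr = 3.25 / 4.08
Cr = 0.7966

0.7966


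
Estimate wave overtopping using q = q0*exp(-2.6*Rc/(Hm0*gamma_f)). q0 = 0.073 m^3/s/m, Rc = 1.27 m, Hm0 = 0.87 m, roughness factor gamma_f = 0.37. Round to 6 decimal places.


q = q0 * exp(-2.6 * Rc / (Hm0 * gamma_f))
Exponent = -2.6 * 1.27 / (0.87 * 0.37)
= -2.6 * 1.27 / 0.3219
= -10.257844
exp(-10.257844) = 0.000035
q = 0.073 * 0.000035
q = 0.000003 m^3/s/m

0.000003


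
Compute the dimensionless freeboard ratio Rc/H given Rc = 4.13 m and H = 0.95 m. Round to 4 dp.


Relative freeboard = Rc / H
= 4.13 / 0.95
= 4.3474

4.3474


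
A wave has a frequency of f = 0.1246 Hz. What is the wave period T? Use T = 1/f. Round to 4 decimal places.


T = 1 / f
T = 1 / 0.1246
T = 8.0257 s

8.0257


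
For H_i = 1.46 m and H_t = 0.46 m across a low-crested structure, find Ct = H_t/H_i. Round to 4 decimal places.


Ct = H_t / H_i
Ct = 0.46 / 1.46
Ct = 0.3151

0.3151


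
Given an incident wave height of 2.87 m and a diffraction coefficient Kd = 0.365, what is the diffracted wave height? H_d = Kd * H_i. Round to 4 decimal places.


H_d = Kd * H_i
H_d = 0.365 * 2.87
H_d = 1.0476 m

1.0476


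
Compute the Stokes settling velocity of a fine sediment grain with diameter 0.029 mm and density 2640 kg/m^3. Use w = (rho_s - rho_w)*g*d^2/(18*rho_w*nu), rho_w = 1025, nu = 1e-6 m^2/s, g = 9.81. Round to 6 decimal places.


w = (rho_s - rho_w) * g * d^2 / (18 * rho_w * nu)
d = 0.029 mm = 0.000029 m
rho_s - rho_w = 2640 - 1025 = 1615
Numerator = 1615 * 9.81 * (0.000029)^2 = 0.000013324089
Denominator = 18 * 1025 * 1e-6 = 0.018450
w = 0.000722 m/s

0.000722


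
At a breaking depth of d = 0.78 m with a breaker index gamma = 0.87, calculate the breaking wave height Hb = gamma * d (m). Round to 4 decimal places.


Hb = gamma * d
Hb = 0.87 * 0.78
Hb = 0.6786 m

0.6786


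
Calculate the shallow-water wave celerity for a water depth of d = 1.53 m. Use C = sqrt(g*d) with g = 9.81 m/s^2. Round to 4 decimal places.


Using the shallow-water approximation:
C = sqrt(g * d) = sqrt(9.81 * 1.53)
C = sqrt(15.0093)
C = 3.8742 m/s

3.8742


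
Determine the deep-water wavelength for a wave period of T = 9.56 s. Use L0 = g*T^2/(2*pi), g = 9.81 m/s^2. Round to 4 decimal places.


L0 = g * T^2 / (2 * pi)
L0 = 9.81 * 9.56^2 / (2 * pi)
L0 = 9.81 * 91.3936 / 6.28319
L0 = 896.5712 / 6.28319
L0 = 142.6937 m

142.6937


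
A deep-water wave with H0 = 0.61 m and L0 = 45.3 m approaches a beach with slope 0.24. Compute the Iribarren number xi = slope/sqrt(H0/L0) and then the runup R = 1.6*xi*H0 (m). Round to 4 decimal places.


xi = slope / sqrt(H0/L0)
H0/L0 = 0.61/45.3 = 0.013466
sqrt(0.013466) = 0.116042
xi = 0.24 / 0.116042 = 2.068214
R = 1.6 * xi * H0 = 1.6 * 2.068214 * 0.61
R = 2.0186 m

2.0186


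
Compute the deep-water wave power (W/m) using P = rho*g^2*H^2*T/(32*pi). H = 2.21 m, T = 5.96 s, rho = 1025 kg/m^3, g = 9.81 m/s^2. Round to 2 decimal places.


P = rho * g^2 * H^2 * T / (32 * pi)
P = 1025 * 9.81^2 * 2.21^2 * 5.96 / (32 * pi)
P = 1025 * 96.2361 * 4.8841 * 5.96 / 100.53096
P = 28562.28 W/m

28562.28


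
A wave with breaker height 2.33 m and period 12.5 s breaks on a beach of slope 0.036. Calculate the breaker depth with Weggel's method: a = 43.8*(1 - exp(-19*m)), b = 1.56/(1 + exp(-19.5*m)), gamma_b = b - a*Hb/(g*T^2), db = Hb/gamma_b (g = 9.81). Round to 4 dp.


a = 43.8 * (1 - exp(-19 * m))
exp(-19 * 0.036) = exp(-0.6840) = 0.504595
a = 43.8 * (1 - 0.504595) = 21.698758
b = 1.56 / (1 + exp(-19.5 * m))
exp(-19.5 * 0.036) = exp(-0.7020) = 0.495593
b = 1.56 / (1 + 0.495593) = 1.043064
Hb / (g * T^2) = 2.33 / (9.81 * 12.5^2) = 2.33 / 1532.8125 = 0.00152008
gamma_b = b - a * Hb/(g*T^2) = 1.043064 - 21.698758 * 0.00152008 = 1.010081
db = Hb / gamma_b = 2.33 / 1.010081
db = 2.3067 m

2.3067


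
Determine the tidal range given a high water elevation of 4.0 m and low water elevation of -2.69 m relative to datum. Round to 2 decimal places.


Tidal range = High water - Low water
Tidal range = 4.0 - (-2.69)
Tidal range = 6.69 m

6.69


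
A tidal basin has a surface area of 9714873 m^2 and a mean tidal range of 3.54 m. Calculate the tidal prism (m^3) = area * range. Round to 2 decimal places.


Tidal prism = Area * Tidal range
P = 9714873 * 3.54
P = 34390650.42 m^3

34390650.42


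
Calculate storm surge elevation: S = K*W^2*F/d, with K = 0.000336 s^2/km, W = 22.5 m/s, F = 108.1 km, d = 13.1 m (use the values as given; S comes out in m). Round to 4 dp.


S = K * W^2 * F / d
W^2 = 22.5^2 = 506.25
S = 0.000336 * 506.25 * 108.1 / 13.1
Numerator = 0.000336 * 506.25 * 108.1 = 18.387810
S = 18.387810 / 13.1 = 1.4036 m

1.4036


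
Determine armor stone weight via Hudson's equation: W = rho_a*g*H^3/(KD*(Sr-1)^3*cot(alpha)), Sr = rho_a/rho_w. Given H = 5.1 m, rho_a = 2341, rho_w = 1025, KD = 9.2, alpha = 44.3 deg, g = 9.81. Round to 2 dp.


Sr = rho_a / rho_w = 2341 / 1025 = 2.283902
(Sr - 1) = 1.283902
(Sr - 1)^3 = 2.116392
cot(44.3) = 1 / tan(44.3) = 1 / 0.975859 = 1.024738
Numerator = 2341 * 9.81 * 5.1^3 = 3046358.0717
Denominator = 9.2 * 2.116392 * 1.024738 = 19.952475
W = 3046358.0717 / 19.952475
W = 152680.71 N

152680.71


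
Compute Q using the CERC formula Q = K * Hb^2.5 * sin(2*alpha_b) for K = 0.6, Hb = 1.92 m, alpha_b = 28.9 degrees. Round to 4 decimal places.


Q = K * Hb^2.5 * sin(2 * alpha_b)
Hb^2.5 = 1.92^2.5 = 5.108026
sin(2 * 28.9) = sin(57.8) = 0.846193
Q = 0.6 * 5.108026 * 0.846193
Q = 2.5934 m^3/s

2.5934


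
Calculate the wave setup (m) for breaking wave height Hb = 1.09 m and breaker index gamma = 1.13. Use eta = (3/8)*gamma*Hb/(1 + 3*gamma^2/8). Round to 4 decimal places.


eta = (3/8) * gamma * Hb / (1 + 3*gamma^2/8)
Numerator = (3/8) * 1.13 * 1.09 = 0.461888
Denominator = 1 + 3*1.13^2/8 = 1 + 0.478838 = 1.478838
eta = 0.461888 / 1.478838
eta = 0.3123 m

0.3123


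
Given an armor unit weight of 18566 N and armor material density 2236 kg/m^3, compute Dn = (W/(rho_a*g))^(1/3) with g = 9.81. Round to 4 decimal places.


V = W / (rho_a * g)
V = 18566 / (2236 * 9.81)
V = 18566 / 21935.16
V = 0.846404 m^3
Dn = V^(1/3) = 0.846404^(1/3)
Dn = 0.9459 m

0.9459


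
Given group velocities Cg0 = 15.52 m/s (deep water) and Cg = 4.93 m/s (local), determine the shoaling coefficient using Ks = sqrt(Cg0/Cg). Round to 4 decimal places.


Ks = sqrt(Cg0 / Cg)
Ks = sqrt(15.52 / 4.93)
Ks = sqrt(3.1481)
Ks = 1.7743

1.7743


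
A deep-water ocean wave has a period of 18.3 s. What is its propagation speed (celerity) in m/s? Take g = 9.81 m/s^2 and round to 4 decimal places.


We use the deep-water celerity formula:
C = g * T / (2 * pi)
C = 9.81 * 18.3 / (2 * 3.14159...)
C = 179.523000 / 6.283185
C = 28.5720 m/s

28.5720


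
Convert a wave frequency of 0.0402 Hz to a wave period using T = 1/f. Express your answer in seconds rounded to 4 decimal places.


T = 1 / f
T = 1 / 0.0402
T = 24.8756 s

24.8756


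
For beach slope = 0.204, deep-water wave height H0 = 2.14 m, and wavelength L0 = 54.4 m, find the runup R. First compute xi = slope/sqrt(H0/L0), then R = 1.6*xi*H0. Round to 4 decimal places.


xi = slope / sqrt(H0/L0)
H0/L0 = 2.14/54.4 = 0.039338
sqrt(0.039338) = 0.198339
xi = 0.204 / 0.198339 = 1.028544
R = 1.6 * xi * H0 = 1.6 * 1.028544 * 2.14
R = 3.5217 m

3.5217


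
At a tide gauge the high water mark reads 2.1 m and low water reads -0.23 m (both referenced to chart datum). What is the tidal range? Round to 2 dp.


Tidal range = High water - Low water
Tidal range = 2.1 - (-0.23)
Tidal range = 2.33 m

2.33


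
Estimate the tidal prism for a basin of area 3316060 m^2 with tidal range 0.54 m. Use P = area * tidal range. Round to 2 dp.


Tidal prism = Area * Tidal range
P = 3316060 * 0.54
P = 1790672.40 m^3

1790672.40


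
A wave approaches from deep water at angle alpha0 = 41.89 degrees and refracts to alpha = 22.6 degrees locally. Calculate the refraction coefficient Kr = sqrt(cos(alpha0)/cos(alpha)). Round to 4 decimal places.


Kr = sqrt(cos(alpha0) / cos(alpha))
cos(41.89) = 0.744428
cos(22.6) = 0.923210
Kr = sqrt(0.744428 / 0.923210)
Kr = sqrt(0.806347)
Kr = 0.8980

0.8980


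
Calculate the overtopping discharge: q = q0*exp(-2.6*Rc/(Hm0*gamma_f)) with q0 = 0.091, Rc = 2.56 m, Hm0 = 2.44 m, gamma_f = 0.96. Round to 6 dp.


q = q0 * exp(-2.6 * Rc / (Hm0 * gamma_f))
Exponent = -2.6 * 2.56 / (2.44 * 0.96)
= -2.6 * 2.56 / 2.3424
= -2.841530
exp(-2.841530) = 0.058336
q = 0.091 * 0.058336
q = 0.005309 m^3/s/m

0.005309


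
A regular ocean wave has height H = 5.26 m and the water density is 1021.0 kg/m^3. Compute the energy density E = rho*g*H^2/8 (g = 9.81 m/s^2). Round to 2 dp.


E = (1/8) * rho * g * H^2
E = (1/8) * 1021.0 * 9.81 * 5.26^2
E = 0.125 * 1021.0 * 9.81 * 27.6676
E = 34639.87 J/m^2

34639.87


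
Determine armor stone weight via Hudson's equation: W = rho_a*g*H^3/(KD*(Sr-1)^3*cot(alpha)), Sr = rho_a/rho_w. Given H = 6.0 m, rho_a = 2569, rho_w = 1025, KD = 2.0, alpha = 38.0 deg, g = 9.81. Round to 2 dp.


Sr = rho_a / rho_w = 2569 / 1025 = 2.506341
(Sr - 1) = 1.506341
(Sr - 1)^3 = 3.417986
cot(38.0) = 1 / tan(38.0) = 1 / 0.781286 = 1.279942
Numerator = 2569 * 9.81 * 6.0^3 = 5443608.2400
Denominator = 2.0 * 3.417986 * 1.279942 = 8.749645
W = 5443608.2400 / 8.749645
W = 622151.87 N

622151.87


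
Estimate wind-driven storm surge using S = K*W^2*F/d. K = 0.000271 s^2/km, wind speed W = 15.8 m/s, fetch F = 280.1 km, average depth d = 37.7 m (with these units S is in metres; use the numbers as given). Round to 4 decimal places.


S = K * W^2 * F / d
W^2 = 15.8^2 = 249.64
S = 0.000271 * 249.64 * 280.1 / 37.7
Numerator = 0.000271 * 249.64 * 280.1 = 18.949448
S = 18.949448 / 37.7 = 0.5026 m

0.5026


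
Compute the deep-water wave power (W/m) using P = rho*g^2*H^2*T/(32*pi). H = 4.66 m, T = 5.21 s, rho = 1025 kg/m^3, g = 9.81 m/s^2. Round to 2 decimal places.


P = rho * g^2 * H^2 * T / (32 * pi)
P = 1025 * 9.81^2 * 4.66^2 * 5.21 / (32 * pi)
P = 1025 * 96.2361 * 21.7156 * 5.21 / 100.53096
P = 111012.42 W/m

111012.42


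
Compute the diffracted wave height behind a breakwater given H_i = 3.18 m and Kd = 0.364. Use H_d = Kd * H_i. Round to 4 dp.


H_d = Kd * H_i
H_d = 0.364 * 3.18
H_d = 1.1575 m

1.1575


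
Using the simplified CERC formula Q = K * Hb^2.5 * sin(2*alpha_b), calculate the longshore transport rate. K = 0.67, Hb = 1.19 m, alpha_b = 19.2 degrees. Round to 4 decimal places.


Q = K * Hb^2.5 * sin(2 * alpha_b)
Hb^2.5 = 1.19^2.5 = 1.544783
sin(2 * 19.2) = sin(38.4) = 0.621148
Q = 0.67 * 1.544783 * 0.621148
Q = 0.6429 m^3/s

0.6429


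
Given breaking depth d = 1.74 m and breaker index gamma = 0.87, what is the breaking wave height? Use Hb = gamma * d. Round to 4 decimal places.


Hb = gamma * d
Hb = 0.87 * 1.74
Hb = 1.5138 m

1.5138


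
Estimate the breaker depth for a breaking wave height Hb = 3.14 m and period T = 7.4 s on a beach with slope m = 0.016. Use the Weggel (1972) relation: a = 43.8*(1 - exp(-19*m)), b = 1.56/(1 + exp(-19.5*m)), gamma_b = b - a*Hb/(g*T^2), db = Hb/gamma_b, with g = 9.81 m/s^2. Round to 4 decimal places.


a = 43.8 * (1 - exp(-19 * m))
exp(-19 * 0.016) = exp(-0.3040) = 0.737861
a = 43.8 * (1 - 0.737861) = 11.481694
b = 1.56 / (1 + exp(-19.5 * m))
exp(-19.5 * 0.016) = exp(-0.3120) = 0.731982
b = 1.56 / (1 + 0.731982) = 0.900702
Hb / (g * T^2) = 3.14 / (9.81 * 7.4^2) = 3.14 / 537.1956 = 0.00584517
gamma_b = b - a * Hb/(g*T^2) = 0.900702 - 11.481694 * 0.00584517 = 0.833590
db = Hb / gamma_b = 3.14 / 0.833590
db = 3.7668 m

3.7668


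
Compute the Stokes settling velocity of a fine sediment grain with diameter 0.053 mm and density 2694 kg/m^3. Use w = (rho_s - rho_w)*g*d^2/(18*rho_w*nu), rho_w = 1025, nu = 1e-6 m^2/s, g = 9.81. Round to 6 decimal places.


w = (rho_s - rho_w) * g * d^2 / (18 * rho_w * nu)
d = 0.053 mm = 0.000053 m
rho_s - rho_w = 2694 - 1025 = 1669
Numerator = 1669 * 9.81 * (0.000053)^2 = 0.000045991448
Denominator = 18 * 1025 * 1e-6 = 0.018450
w = 0.002493 m/s

0.002493


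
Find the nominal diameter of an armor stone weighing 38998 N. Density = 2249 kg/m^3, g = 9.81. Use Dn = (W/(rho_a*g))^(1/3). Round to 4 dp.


V = W / (rho_a * g)
V = 38998 / (2249 * 9.81)
V = 38998 / 22062.69
V = 1.767600 m^3
Dn = V^(1/3) = 1.767600^(1/3)
Dn = 1.2091 m

1.2091


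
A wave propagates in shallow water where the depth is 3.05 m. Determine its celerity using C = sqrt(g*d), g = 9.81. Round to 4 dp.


Using the shallow-water approximation:
C = sqrt(g * d) = sqrt(9.81 * 3.05)
C = sqrt(29.9205)
C = 5.4700 m/s

5.4700


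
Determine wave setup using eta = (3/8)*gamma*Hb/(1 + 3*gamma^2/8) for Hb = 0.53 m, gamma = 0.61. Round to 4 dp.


eta = (3/8) * gamma * Hb / (1 + 3*gamma^2/8)
Numerator = (3/8) * 0.61 * 0.53 = 0.121238
Denominator = 1 + 3*0.61^2/8 = 1 + 0.139538 = 1.139538
eta = 0.121238 / 1.139538
eta = 0.1064 m

0.1064


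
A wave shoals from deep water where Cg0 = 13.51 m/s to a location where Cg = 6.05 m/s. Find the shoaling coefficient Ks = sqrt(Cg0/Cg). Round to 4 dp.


Ks = sqrt(Cg0 / Cg)
Ks = sqrt(13.51 / 6.05)
Ks = sqrt(2.2331)
Ks = 1.4943

1.4943


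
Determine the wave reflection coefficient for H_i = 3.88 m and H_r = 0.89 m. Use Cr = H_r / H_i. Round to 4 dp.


Cr = H_r / H_i
Cr = 0.89 / 3.88
Cr = 0.2294

0.2294


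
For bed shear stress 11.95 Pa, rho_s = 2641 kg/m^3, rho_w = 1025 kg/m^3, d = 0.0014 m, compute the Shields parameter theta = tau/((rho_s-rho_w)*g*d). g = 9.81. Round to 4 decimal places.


theta = tau / ((rho_s - rho_w) * g * d)
rho_s - rho_w = 2641 - 1025 = 1616
Denominator = 1616 * 9.81 * 0.0014 = 22.194144
theta = 11.95 / 22.194144
theta = 0.5384

0.5384


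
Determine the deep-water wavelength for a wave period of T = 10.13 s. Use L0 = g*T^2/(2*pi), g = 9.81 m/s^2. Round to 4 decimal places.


L0 = g * T^2 / (2 * pi)
L0 = 9.81 * 10.13^2 / (2 * pi)
L0 = 9.81 * 102.6169 / 6.28319
L0 = 1006.6718 / 6.28319
L0 = 160.2168 m

160.2168


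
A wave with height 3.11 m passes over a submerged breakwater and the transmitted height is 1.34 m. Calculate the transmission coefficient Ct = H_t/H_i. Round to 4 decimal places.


Ct = H_t / H_i
Ct = 1.34 / 3.11
Ct = 0.4309

0.4309


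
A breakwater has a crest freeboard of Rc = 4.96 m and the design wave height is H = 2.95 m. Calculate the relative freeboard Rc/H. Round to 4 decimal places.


Relative freeboard = Rc / H
= 4.96 / 2.95
= 1.6814

1.6814


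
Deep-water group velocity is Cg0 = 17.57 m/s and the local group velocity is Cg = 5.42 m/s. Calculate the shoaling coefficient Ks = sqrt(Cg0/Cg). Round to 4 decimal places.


Ks = sqrt(Cg0 / Cg)
Ks = sqrt(17.57 / 5.42)
Ks = sqrt(3.2417)
Ks = 1.8005

1.8005


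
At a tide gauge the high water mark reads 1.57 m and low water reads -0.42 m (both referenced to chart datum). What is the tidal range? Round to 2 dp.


Tidal range = High water - Low water
Tidal range = 1.57 - (-0.42)
Tidal range = 1.99 m

1.99


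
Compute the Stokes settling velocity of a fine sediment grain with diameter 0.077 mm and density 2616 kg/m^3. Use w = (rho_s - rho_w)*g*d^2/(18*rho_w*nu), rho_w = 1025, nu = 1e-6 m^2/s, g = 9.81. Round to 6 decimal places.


w = (rho_s - rho_w) * g * d^2 / (18 * rho_w * nu)
d = 0.077 mm = 0.000077 m
rho_s - rho_w = 2616 - 1025 = 1591
Numerator = 1591 * 9.81 * (0.000077)^2 = 0.000092538113
Denominator = 18 * 1025 * 1e-6 = 0.018450
w = 0.005016 m/s

0.005016


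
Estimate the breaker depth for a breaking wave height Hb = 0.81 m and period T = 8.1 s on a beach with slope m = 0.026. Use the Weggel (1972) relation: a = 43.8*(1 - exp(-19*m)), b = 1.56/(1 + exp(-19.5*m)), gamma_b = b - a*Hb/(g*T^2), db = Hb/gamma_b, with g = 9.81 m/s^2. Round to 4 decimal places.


a = 43.8 * (1 - exp(-19 * m))
exp(-19 * 0.026) = exp(-0.4940) = 0.610181
a = 43.8 * (1 - 0.610181) = 17.074082
b = 1.56 / (1 + exp(-19.5 * m))
exp(-19.5 * 0.026) = exp(-0.5070) = 0.602300
b = 1.56 / (1 + 0.602300) = 0.973601
Hb / (g * T^2) = 0.81 / (9.81 * 8.1^2) = 0.81 / 643.6341 = 0.00125848
gamma_b = b - a * Hb/(g*T^2) = 0.973601 - 17.074082 * 0.00125848 = 0.952113
db = Hb / gamma_b = 0.81 / 0.952113
db = 0.8507 m

0.8507


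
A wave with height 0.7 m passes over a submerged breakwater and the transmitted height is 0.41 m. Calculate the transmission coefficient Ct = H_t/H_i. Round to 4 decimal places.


Ct = H_t / H_i
Ct = 0.41 / 0.7
Ct = 0.5857

0.5857


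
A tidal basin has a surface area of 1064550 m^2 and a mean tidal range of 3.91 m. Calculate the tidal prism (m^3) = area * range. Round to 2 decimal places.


Tidal prism = Area * Tidal range
P = 1064550 * 3.91
P = 4162390.50 m^3

4162390.50


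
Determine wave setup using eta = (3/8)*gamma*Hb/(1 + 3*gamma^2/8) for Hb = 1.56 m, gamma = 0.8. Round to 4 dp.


eta = (3/8) * gamma * Hb / (1 + 3*gamma^2/8)
Numerator = (3/8) * 0.8 * 1.56 = 0.468000
Denominator = 1 + 3*0.8^2/8 = 1 + 0.240000 = 1.240000
eta = 0.468000 / 1.240000
eta = 0.3774 m

0.3774


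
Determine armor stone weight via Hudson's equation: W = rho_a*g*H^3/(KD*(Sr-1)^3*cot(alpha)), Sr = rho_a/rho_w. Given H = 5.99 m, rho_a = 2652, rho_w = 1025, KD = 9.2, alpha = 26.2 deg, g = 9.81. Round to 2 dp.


Sr = rho_a / rho_w = 2652 / 1025 = 2.587317
(Sr - 1) = 1.587317
(Sr - 1)^3 = 3.999365
cot(26.2) = 1 / tan(26.2) = 1 / 0.492061 = 2.032268
Numerator = 2652 * 9.81 * 5.99^3 = 5591431.3134
Denominator = 9.2 * 3.999365 * 2.032268 = 74.775606
W = 5591431.3134 / 74.775606
W = 74776.14 N

74776.14


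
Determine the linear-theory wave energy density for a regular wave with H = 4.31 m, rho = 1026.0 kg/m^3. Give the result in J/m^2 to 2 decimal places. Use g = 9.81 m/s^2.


E = (1/8) * rho * g * H^2
E = (1/8) * 1026.0 * 9.81 * 4.31^2
E = 0.125 * 1026.0 * 9.81 * 18.5761
E = 23371.20 J/m^2

23371.20


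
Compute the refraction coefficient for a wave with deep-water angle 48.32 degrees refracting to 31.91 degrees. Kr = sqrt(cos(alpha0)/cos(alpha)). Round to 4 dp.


Kr = sqrt(cos(alpha0) / cos(alpha))
cos(48.32) = 0.664970
cos(31.91) = 0.848879
Kr = sqrt(0.664970 / 0.848879)
Kr = sqrt(0.783350)
Kr = 0.8851

0.8851


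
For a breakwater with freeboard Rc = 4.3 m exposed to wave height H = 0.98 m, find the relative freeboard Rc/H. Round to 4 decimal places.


Relative freeboard = Rc / H
= 4.3 / 0.98
= 4.3878

4.3878


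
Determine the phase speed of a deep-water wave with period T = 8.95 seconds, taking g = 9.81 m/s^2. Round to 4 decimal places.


We use the deep-water celerity formula:
C = g * T / (2 * pi)
C = 9.81 * 8.95 / (2 * 3.14159...)
C = 87.799500 / 6.283185
C = 13.9737 m/s

13.9737


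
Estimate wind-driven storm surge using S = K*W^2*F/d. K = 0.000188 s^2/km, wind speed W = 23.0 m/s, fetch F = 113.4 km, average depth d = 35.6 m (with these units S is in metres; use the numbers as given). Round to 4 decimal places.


S = K * W^2 * F / d
W^2 = 23.0^2 = 529.00
S = 0.000188 * 529.00 * 113.4 / 35.6
Numerator = 0.000188 * 529.00 * 113.4 = 11.277857
S = 11.277857 / 35.6 = 0.3168 m

0.3168


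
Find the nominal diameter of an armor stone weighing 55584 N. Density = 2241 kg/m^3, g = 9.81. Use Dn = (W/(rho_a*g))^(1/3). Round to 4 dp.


V = W / (rho_a * g)
V = 55584 / (2241 * 9.81)
V = 55584 / 21984.21
V = 2.528360 m^3
Dn = V^(1/3) = 2.528360^(1/3)
Dn = 1.3623 m

1.3623


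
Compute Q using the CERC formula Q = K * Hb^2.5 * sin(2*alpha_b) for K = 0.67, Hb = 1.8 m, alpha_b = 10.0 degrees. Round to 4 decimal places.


Q = K * Hb^2.5 * sin(2 * alpha_b)
Hb^2.5 = 1.8^2.5 = 4.346916
sin(2 * 10.0) = sin(20.0) = 0.342020
Q = 0.67 * 4.346916 * 0.342020
Q = 0.9961 m^3/s

0.9961


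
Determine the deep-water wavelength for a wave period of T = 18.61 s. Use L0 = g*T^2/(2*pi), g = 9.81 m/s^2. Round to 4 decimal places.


L0 = g * T^2 / (2 * pi)
L0 = 9.81 * 18.61^2 / (2 * pi)
L0 = 9.81 * 346.3321 / 6.28319
L0 = 3397.5179 / 6.28319
L0 = 540.7318 m

540.7318


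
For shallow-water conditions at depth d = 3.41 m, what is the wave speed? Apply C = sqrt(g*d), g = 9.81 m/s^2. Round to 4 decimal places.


Using the shallow-water approximation:
C = sqrt(g * d) = sqrt(9.81 * 3.41)
C = sqrt(33.4521)
C = 5.7838 m/s

5.7838


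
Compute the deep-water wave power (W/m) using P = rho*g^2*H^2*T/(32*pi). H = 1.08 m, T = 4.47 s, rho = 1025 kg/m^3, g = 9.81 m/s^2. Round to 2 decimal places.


P = rho * g^2 * H^2 * T / (32 * pi)
P = 1025 * 9.81^2 * 1.08^2 * 4.47 / (32 * pi)
P = 1025 * 96.2361 * 1.1664 * 4.47 / 100.53096
P = 5115.84 W/m

5115.84


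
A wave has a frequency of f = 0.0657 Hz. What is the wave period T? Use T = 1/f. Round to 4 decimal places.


T = 1 / f
T = 1 / 0.0657
T = 15.2207 s

15.2207


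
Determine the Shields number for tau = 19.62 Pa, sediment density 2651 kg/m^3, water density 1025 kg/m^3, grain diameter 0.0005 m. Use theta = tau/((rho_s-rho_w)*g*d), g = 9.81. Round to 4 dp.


theta = tau / ((rho_s - rho_w) * g * d)
rho_s - rho_w = 2651 - 1025 = 1626
Denominator = 1626 * 9.81 * 0.0005 = 7.975530
theta = 19.62 / 7.975530
theta = 2.4600

2.4600


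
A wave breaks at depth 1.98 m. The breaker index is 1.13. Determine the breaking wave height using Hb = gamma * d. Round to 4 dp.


Hb = gamma * d
Hb = 1.13 * 1.98
Hb = 2.2374 m

2.2374


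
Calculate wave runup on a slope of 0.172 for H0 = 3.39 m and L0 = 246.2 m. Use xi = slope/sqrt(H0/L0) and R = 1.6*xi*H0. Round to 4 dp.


xi = slope / sqrt(H0/L0)
H0/L0 = 3.39/246.2 = 0.013769
sqrt(0.013769) = 0.117343
xi = 0.172 / 0.117343 = 1.465793
R = 1.6 * xi * H0 = 1.6 * 1.465793 * 3.39
R = 7.9505 m

7.9505


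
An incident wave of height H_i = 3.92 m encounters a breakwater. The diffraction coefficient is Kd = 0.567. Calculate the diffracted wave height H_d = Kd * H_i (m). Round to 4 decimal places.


H_d = Kd * H_i
H_d = 0.567 * 3.92
H_d = 2.2226 m

2.2226


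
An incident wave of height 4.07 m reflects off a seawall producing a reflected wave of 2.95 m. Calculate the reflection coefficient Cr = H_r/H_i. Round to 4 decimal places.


Cr = H_r / H_i
Cr = 2.95 / 4.07
Cr = 0.7248

0.7248


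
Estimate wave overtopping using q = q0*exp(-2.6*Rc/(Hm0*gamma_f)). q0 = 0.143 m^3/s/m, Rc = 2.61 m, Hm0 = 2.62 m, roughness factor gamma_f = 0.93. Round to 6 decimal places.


q = q0 * exp(-2.6 * Rc / (Hm0 * gamma_f))
Exponent = -2.6 * 2.61 / (2.62 * 0.93)
= -2.6 * 2.61 / 2.4366
= -2.785028
exp(-2.785028) = 0.061727
q = 0.143 * 0.061727
q = 0.008827 m^3/s/m

0.008827


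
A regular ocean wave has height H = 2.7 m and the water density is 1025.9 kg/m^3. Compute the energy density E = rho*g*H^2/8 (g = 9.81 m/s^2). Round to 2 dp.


E = (1/8) * rho * g * H^2
E = (1/8) * 1025.9 * 9.81 * 2.7^2
E = 0.125 * 1025.9 * 9.81 * 7.2900
E = 9170.89 J/m^2

9170.89


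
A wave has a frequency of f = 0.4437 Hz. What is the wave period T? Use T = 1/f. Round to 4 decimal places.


T = 1 / f
T = 1 / 0.4437
T = 2.2538 s

2.2538


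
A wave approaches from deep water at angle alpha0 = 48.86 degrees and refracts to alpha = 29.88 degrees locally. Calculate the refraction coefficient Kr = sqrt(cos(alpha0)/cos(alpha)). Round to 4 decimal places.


Kr = sqrt(cos(alpha0) / cos(alpha))
cos(48.86) = 0.657901
cos(29.88) = 0.867071
Kr = sqrt(0.657901 / 0.867071)
Kr = sqrt(0.758763)
Kr = 0.8711

0.8711


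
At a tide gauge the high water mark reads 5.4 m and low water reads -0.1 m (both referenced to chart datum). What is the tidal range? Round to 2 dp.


Tidal range = High water - Low water
Tidal range = 5.4 - (-0.1)
Tidal range = 5.50 m

5.50


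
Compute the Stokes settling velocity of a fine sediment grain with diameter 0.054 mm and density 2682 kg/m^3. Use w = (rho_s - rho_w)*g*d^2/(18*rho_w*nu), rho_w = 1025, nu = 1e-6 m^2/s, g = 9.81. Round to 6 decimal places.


w = (rho_s - rho_w) * g * d^2 / (18 * rho_w * nu)
d = 0.054 mm = 0.000054 m
rho_s - rho_w = 2682 - 1025 = 1657
Numerator = 1657 * 9.81 * (0.000054)^2 = 0.000047400076
Denominator = 18 * 1025 * 1e-6 = 0.018450
w = 0.002569 m/s

0.002569


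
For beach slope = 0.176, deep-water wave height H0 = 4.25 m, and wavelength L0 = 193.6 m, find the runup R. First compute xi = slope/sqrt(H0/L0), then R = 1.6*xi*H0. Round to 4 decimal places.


xi = slope / sqrt(H0/L0)
H0/L0 = 4.25/193.6 = 0.021952
sqrt(0.021952) = 0.148164
xi = 0.176 / 0.148164 = 1.187875
R = 1.6 * xi * H0 = 1.6 * 1.187875 * 4.25
R = 8.0776 m

8.0776


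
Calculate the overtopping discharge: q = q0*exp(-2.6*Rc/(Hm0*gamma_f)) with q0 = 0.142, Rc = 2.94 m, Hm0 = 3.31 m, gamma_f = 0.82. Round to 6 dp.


q = q0 * exp(-2.6 * Rc / (Hm0 * gamma_f))
Exponent = -2.6 * 2.94 / (3.31 * 0.82)
= -2.6 * 2.94 / 2.7142
= -2.816299
exp(-2.816299) = 0.059827
q = 0.142 * 0.059827
q = 0.008495 m^3/s/m

0.008495


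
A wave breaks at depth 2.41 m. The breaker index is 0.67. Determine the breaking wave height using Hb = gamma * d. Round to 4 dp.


Hb = gamma * d
Hb = 0.67 * 2.41
Hb = 1.6147 m

1.6147


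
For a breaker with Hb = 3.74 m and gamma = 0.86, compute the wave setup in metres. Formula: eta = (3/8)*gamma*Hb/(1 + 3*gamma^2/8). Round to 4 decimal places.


eta = (3/8) * gamma * Hb / (1 + 3*gamma^2/8)
Numerator = (3/8) * 0.86 * 3.74 = 1.206150
Denominator = 1 + 3*0.86^2/8 = 1 + 0.277350 = 1.277350
eta = 1.206150 / 1.277350
eta = 0.9443 m

0.9443


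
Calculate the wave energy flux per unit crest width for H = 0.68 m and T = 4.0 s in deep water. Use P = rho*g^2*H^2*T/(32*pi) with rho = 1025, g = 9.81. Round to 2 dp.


P = rho * g^2 * H^2 * T / (32 * pi)
P = 1025 * 9.81^2 * 0.68^2 * 4.0 / (32 * pi)
P = 1025 * 96.2361 * 0.4624 * 4.0 / 100.53096
P = 1814.85 W/m

1814.85


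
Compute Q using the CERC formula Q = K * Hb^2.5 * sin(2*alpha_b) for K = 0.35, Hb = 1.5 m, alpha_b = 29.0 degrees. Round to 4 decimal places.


Q = K * Hb^2.5 * sin(2 * alpha_b)
Hb^2.5 = 1.5^2.5 = 2.755676
sin(2 * 29.0) = sin(58.0) = 0.848048
Q = 0.35 * 2.755676 * 0.848048
Q = 0.8179 m^3/s

0.8179


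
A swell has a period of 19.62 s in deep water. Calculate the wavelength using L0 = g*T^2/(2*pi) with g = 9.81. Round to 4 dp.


L0 = g * T^2 / (2 * pi)
L0 = 9.81 * 19.62^2 / (2 * pi)
L0 = 9.81 * 384.9444 / 6.28319
L0 = 3776.3046 / 6.28319
L0 = 601.0175 m

601.0175


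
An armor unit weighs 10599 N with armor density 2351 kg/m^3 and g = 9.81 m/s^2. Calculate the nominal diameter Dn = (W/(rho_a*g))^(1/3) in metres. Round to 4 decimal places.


V = W / (rho_a * g)
V = 10599 / (2351 * 9.81)
V = 10599 / 23063.31
V = 0.459561 m^3
Dn = V^(1/3) = 0.459561^(1/3)
Dn = 0.7717 m

0.7717


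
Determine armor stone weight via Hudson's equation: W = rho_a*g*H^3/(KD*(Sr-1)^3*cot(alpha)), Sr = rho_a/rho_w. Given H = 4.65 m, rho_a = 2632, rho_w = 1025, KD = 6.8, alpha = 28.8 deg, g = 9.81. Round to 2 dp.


Sr = rho_a / rho_w = 2632 / 1025 = 2.567805
(Sr - 1) = 1.567805
(Sr - 1)^3 = 3.853683
cot(28.8) = 1 / tan(28.8) = 1 / 0.549755 = 1.818993
Numerator = 2632 * 9.81 * 4.65^3 = 2596054.1739
Denominator = 6.8 * 3.853683 * 1.818993 = 47.666804
W = 2596054.1739 / 47.666804
W = 54462.52 N

54462.52


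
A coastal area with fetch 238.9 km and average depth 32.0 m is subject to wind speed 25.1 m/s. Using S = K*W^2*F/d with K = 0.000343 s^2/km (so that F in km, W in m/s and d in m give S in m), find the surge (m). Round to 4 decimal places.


S = K * W^2 * F / d
W^2 = 25.1^2 = 630.01
S = 0.000343 * 630.01 * 238.9 / 32.0
Numerator = 0.000343 * 630.01 * 238.9 = 51.624720
S = 51.624720 / 32.0 = 1.6133 m

1.6133


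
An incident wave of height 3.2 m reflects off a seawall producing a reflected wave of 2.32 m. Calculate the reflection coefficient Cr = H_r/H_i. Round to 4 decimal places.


Cr = H_r / H_i
Cr = 2.32 / 3.2
Cr = 0.7250

0.7250


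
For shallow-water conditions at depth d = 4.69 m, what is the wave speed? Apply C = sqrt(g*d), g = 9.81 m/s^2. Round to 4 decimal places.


Using the shallow-water approximation:
C = sqrt(g * d) = sqrt(9.81 * 4.69)
C = sqrt(46.0089)
C = 6.7830 m/s

6.7830


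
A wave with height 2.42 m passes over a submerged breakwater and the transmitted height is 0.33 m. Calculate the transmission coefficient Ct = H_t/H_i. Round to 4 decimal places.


Ct = H_t / H_i
Ct = 0.33 / 2.42
Ct = 0.1364

0.1364


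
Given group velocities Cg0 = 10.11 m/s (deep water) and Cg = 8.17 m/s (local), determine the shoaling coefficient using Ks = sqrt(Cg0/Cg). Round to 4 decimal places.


Ks = sqrt(Cg0 / Cg)
Ks = sqrt(10.11 / 8.17)
Ks = sqrt(1.2375)
Ks = 1.1124

1.1124


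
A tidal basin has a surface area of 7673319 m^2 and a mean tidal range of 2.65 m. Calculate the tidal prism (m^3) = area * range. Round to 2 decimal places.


Tidal prism = Area * Tidal range
P = 7673319 * 2.65
P = 20334295.35 m^3

20334295.35


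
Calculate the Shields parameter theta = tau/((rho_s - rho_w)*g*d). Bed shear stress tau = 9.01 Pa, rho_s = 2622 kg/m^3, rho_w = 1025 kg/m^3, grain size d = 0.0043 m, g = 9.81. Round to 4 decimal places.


theta = tau / ((rho_s - rho_w) * g * d)
rho_s - rho_w = 2622 - 1025 = 1597
Denominator = 1597 * 9.81 * 0.0043 = 67.366251
theta = 9.01 / 67.366251
theta = 0.1337

0.1337


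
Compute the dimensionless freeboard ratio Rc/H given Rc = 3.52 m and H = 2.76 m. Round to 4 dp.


Relative freeboard = Rc / H
= 3.52 / 2.76
= 1.2754

1.2754


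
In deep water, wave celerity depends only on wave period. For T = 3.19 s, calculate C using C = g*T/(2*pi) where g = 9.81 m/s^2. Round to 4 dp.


We use the deep-water celerity formula:
C = g * T / (2 * pi)
C = 9.81 * 3.19 / (2 * 3.14159...)
C = 31.293900 / 6.283185
C = 4.9806 m/s

4.9806


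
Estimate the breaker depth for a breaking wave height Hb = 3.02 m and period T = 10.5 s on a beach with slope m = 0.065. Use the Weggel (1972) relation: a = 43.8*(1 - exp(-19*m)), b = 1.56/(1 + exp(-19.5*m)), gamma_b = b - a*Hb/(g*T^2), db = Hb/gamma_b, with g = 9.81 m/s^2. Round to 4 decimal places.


a = 43.8 * (1 - exp(-19 * m))
exp(-19 * 0.065) = exp(-1.2350) = 0.290835
a = 43.8 * (1 - 0.290835) = 31.061437
b = 1.56 / (1 + exp(-19.5 * m))
exp(-19.5 * 0.065) = exp(-1.2675) = 0.281535
b = 1.56 / (1 + 0.281535) = 1.217291
Hb / (g * T^2) = 3.02 / (9.81 * 10.5^2) = 3.02 / 1081.5525 = 0.00279228
gamma_b = b - a * Hb/(g*T^2) = 1.217291 - 31.061437 * 0.00279228 = 1.130558
db = Hb / gamma_b = 3.02 / 1.130558
db = 2.6712 m

2.6712


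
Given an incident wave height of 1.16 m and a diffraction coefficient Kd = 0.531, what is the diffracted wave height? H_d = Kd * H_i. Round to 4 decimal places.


H_d = Kd * H_i
H_d = 0.531 * 1.16
H_d = 0.6160 m

0.6160


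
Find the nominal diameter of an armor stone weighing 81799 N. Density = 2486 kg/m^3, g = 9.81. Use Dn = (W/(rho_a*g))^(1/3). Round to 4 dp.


V = W / (rho_a * g)
V = 81799 / (2486 * 9.81)
V = 81799 / 24387.66
V = 3.354114 m^3
Dn = V^(1/3) = 3.354114^(1/3)
Dn = 1.4969 m

1.4969


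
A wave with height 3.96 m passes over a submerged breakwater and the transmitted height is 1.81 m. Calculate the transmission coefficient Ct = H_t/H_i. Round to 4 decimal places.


Ct = H_t / H_i
Ct = 1.81 / 3.96
Ct = 0.4571

0.4571


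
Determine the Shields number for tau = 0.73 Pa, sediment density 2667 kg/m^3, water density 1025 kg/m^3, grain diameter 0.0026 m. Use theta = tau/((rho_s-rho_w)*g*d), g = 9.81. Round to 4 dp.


theta = tau / ((rho_s - rho_w) * g * d)
rho_s - rho_w = 2667 - 1025 = 1642
Denominator = 1642 * 9.81 * 0.0026 = 41.880852
theta = 0.73 / 41.880852
theta = 0.0174

0.0174


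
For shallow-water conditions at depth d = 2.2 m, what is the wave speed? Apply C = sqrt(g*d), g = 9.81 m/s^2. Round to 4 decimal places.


Using the shallow-water approximation:
C = sqrt(g * d) = sqrt(9.81 * 2.2)
C = sqrt(21.5820)
C = 4.6456 m/s

4.6456


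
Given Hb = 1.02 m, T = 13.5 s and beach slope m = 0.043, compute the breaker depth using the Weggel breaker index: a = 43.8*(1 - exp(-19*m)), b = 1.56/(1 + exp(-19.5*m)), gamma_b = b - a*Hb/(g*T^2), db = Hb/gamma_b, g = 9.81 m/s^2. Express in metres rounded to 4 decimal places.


a = 43.8 * (1 - exp(-19 * m))
exp(-19 * 0.043) = exp(-0.8170) = 0.441755
a = 43.8 * (1 - 0.441755) = 24.451134
b = 1.56 / (1 + exp(-19.5 * m))
exp(-19.5 * 0.043) = exp(-0.8385) = 0.432359
b = 1.56 / (1 + 0.432359) = 1.089113
Hb / (g * T^2) = 1.02 / (9.81 * 13.5^2) = 1.02 / 1787.8725 = 0.00057051
gamma_b = b - a * Hb/(g*T^2) = 1.089113 - 24.451134 * 0.00057051 = 1.075163
db = Hb / gamma_b = 1.02 / 1.075163
db = 0.9487 m

0.9487


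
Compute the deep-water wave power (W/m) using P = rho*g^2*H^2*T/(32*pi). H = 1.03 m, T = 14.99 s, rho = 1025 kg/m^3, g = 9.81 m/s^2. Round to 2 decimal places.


P = rho * g^2 * H^2 * T / (32 * pi)
P = 1025 * 9.81^2 * 1.03^2 * 14.99 / (32 * pi)
P = 1025 * 96.2361 * 1.0609 * 14.99 / 100.53096
P = 15604.08 W/m

15604.08


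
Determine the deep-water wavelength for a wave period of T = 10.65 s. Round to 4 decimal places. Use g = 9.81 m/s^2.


L0 = g * T^2 / (2 * pi)
L0 = 9.81 * 10.65^2 / (2 * pi)
L0 = 9.81 * 113.4225 / 6.28319
L0 = 1112.6747 / 6.28319
L0 = 177.0877 m

177.0877


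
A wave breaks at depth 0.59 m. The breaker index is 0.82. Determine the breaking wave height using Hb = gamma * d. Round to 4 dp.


Hb = gamma * d
Hb = 0.82 * 0.59
Hb = 0.4838 m

0.4838


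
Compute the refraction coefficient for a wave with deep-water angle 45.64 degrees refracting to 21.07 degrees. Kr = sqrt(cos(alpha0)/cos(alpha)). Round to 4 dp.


Kr = sqrt(cos(alpha0) / cos(alpha))
cos(45.64) = 0.699164
cos(21.07) = 0.933142
Kr = sqrt(0.699164 / 0.933142)
Kr = sqrt(0.749258)
Kr = 0.8656

0.8656


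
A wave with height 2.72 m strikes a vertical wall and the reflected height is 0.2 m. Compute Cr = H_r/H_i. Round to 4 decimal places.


Cr = H_r / H_i
Cr = 0.2 / 2.72
Cr = 0.0735

0.0735


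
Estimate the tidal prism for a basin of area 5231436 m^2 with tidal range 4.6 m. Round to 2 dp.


Tidal prism = Area * Tidal range
P = 5231436 * 4.6
P = 24064605.60 m^3

24064605.60


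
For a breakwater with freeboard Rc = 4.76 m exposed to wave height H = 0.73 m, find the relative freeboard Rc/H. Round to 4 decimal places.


Relative freeboard = Rc / H
= 4.76 / 0.73
= 6.5205

6.5205


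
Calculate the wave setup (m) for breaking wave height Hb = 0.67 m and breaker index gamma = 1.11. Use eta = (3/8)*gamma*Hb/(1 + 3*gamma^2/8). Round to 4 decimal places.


eta = (3/8) * gamma * Hb / (1 + 3*gamma^2/8)
Numerator = (3/8) * 1.11 * 0.67 = 0.278888
Denominator = 1 + 3*1.11^2/8 = 1 + 0.462038 = 1.462038
eta = 0.278888 / 1.462038
eta = 0.1908 m

0.1908


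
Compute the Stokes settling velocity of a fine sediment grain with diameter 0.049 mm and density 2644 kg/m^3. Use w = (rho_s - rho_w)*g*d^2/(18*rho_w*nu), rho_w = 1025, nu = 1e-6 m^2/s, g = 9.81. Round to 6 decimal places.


w = (rho_s - rho_w) * g * d^2 / (18 * rho_w * nu)
d = 0.049 mm = 0.000049 m
rho_s - rho_w = 2644 - 1025 = 1619
Numerator = 1619 * 9.81 * (0.000049)^2 = 0.000038133618
Denominator = 18 * 1025 * 1e-6 = 0.018450
w = 0.002067 m/s

0.002067


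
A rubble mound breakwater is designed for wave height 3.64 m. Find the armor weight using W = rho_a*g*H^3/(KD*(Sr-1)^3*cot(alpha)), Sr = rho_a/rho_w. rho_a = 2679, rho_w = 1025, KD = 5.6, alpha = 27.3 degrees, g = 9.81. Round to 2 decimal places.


Sr = rho_a / rho_w = 2679 / 1025 = 2.613659
(Sr - 1) = 1.613659
(Sr - 1)^3 = 4.201796
cot(27.3) = 1 / tan(27.3) = 1 / 0.516138 = 1.937465
Numerator = 2679 * 9.81 * 3.64^3 = 1267493.8826
Denominator = 5.6 * 4.201796 * 1.937465 = 45.588647
W = 1267493.8826 / 45.588647
W = 27802.84 N

27802.84


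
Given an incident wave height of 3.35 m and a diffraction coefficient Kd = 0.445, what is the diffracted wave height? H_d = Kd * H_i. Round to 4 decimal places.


H_d = Kd * H_i
H_d = 0.445 * 3.35
H_d = 1.4908 m

1.4908


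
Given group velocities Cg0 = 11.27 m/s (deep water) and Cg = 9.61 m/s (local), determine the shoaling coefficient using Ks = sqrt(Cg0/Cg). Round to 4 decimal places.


Ks = sqrt(Cg0 / Cg)
Ks = sqrt(11.27 / 9.61)
Ks = sqrt(1.1727)
Ks = 1.0829

1.0829


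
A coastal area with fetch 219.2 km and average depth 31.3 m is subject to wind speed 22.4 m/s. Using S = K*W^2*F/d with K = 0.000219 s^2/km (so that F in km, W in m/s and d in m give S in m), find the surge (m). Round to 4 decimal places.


S = K * W^2 * F / d
W^2 = 22.4^2 = 501.76
S = 0.000219 * 501.76 * 219.2 / 31.3
Numerator = 0.000219 * 501.76 * 219.2 = 24.086888
S = 24.086888 / 31.3 = 0.7695 m

0.7695


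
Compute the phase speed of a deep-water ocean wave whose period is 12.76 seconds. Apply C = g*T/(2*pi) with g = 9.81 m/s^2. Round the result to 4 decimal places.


We use the deep-water celerity formula:
C = g * T / (2 * pi)
C = 9.81 * 12.76 / (2 * 3.14159...)
C = 125.175600 / 6.283185
C = 19.9223 m/s

19.9223


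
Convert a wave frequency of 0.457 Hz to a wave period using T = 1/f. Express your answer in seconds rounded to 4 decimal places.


T = 1 / f
T = 1 / 0.457
T = 2.1882 s

2.1882
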